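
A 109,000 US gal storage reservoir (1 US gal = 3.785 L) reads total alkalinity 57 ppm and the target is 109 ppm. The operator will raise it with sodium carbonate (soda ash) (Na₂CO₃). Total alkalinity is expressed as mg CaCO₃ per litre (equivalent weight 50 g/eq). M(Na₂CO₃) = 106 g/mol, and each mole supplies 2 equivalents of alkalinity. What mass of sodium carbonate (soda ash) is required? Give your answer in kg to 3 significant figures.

Volume: 109,000 US gal × 3.785 L/gal = 412,565 L.
Alkalinity to add: (109 − 57) = 52 mg/L as CaCO₃ × 412,565 L = 21,450 g as CaCO₃.
Equivalents: 21,450 g ÷ 50 g/eq = 429.1 eq.
Each mole of Na₂CO₃ supplies 2 eq, so 429.1 / 2 = 214.5 mol.
Mass: 214.5 mol × 106 g/mol = 22,740 g.

22.7 kg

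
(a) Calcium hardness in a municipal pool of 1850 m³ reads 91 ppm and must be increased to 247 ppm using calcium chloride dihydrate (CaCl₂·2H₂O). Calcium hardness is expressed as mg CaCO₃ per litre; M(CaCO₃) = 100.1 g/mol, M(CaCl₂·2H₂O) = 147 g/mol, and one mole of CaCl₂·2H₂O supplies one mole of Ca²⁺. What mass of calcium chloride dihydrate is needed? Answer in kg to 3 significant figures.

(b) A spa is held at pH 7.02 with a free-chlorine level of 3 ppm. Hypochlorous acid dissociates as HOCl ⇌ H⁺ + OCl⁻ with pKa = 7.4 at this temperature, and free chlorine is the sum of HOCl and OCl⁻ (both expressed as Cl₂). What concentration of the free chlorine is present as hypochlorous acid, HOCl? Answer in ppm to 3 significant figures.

(a) Volume: 1850 m³ = 1,850,000 L.
(a) Hardness to add: (247 − 91) = 156 mg/L as CaCO₃ × 1,850,000 L = 288,600 g as CaCO₃.
(a) Moles of Ca²⁺ (1 mol Ca²⁺ ≡ 1 mol CaCO₃): 288,600 / 100.1 g/mol = 2883 mol.
(a) Mass of CaCl₂·2H₂O: 2883 × 147 = 423,800 g.

(b) [OCl⁻]/[HOCl] = 10^(pH − pKa) = 10^(7.02 − 7.4) = 10^-0.38 = 0.4169.
(b) Fraction as HOCl = 1 / (1 + 0.4169) = 0.7058.
(b) HOCl = 0.7058 × 3 ppm = 2.117 ppm.

(a) 424 kg; (b) 2.12 ppm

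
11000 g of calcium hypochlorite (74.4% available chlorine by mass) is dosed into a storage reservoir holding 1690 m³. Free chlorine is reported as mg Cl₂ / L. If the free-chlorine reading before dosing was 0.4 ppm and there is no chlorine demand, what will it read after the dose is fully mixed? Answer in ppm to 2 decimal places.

Volume: 1690 m³ = 1,690,000 L.
Available chlorine delivered: 11,000 g × 0.744 = 8184 g as Cl₂.
Concentration rise: 8184 g / 1,690,000 L = 4.843 mg/L = 4.84 ppm.
Final FC: 0.4 + 4.84 = 5.24 ppm.

5.24 ppm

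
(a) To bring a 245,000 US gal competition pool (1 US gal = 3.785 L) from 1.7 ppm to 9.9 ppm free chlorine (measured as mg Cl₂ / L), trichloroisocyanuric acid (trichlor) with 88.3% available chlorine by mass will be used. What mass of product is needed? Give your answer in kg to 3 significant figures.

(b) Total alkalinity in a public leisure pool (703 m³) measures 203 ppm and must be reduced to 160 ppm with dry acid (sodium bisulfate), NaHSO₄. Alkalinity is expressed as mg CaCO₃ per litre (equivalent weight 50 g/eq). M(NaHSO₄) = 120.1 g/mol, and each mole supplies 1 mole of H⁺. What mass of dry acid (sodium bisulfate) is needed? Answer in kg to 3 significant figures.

(a) 8.61 kg; (b) 72.6 kg

(a) Volume: 245,000 US gal × 3.785 L/gal = 927,325 L.
(a) Chlorine deficit: 9.9 − 1.7 = 8.2 ppm = 8.2 mg/L as Cl₂.
(a) Cl₂ equivalent needed: 8.2 mg/L × 927,325 L = 7,604,000 mg = 7604 g.
(a) Product at 88.3% available chlorine: 7604 / 0.883 = 8612 g.

(b) Volume: 703 m³ = 703,000 L.
(b) Alkalinity to neutralize: (203 − 160) = 43 mg/L as CaCO₃ × 703,000 L = 30,230 g as CaCO₃.
(b) Equivalents of H⁺ required: 30,230 ÷ 50 g/eq = 604.6 eq = 604.6 mol NaHSO₄.
(b) Mass of NaHSO₄: 604.6 × 120.1 = 72,610 g.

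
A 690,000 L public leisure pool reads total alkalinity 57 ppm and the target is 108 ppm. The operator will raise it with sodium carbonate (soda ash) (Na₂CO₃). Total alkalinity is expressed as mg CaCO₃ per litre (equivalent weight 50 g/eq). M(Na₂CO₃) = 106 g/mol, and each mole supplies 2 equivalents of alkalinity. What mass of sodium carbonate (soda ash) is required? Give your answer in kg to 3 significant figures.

Alkalinity to add: (108 − 57) = 51 mg/L as CaCO₃ × 690,000 L = 35,190 g as CaCO₃.
Equivalents: 35,190 g ÷ 50 g/eq = 703.8 eq.
Each mole of Na₂CO₃ supplies 2 eq, so 703.8 / 2 = 351.9 mol.
Mass: 351.9 mol × 106 g/mol = 37,300 g.

37.3 kg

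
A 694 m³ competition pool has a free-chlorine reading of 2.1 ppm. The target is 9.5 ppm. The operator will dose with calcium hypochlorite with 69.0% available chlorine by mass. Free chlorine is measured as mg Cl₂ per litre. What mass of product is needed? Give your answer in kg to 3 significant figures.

7.44 kg

Volume: 694 m³ = 694,000 L.
Chlorine deficit: 9.5 − 2.1 = 7.4 ppm = 7.4 mg/L as Cl₂.
Cl₂ equivalent needed: 7.4 mg/L × 694,000 L = 5,136,000 mg = 5136 g.
Product at 69.0% available chlorine: 5136 / 0.69 = 7443 g.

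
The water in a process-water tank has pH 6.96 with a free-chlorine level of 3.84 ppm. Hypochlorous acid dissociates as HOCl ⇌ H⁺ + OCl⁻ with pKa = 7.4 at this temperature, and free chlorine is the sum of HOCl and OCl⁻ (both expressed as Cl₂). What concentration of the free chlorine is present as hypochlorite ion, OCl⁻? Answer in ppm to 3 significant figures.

[OCl⁻]/[HOCl] = 10^(pH − pKa) = 10^(6.96 − 7.4) = 10^-0.44 = 0.3631.
Fraction as HOCl = 1 / (1 + 0.3631) = 0.7336.
OCl⁻ = (1 − 0.7336) × 3.84 ppm = 1.023 ppm.

1.02 ppm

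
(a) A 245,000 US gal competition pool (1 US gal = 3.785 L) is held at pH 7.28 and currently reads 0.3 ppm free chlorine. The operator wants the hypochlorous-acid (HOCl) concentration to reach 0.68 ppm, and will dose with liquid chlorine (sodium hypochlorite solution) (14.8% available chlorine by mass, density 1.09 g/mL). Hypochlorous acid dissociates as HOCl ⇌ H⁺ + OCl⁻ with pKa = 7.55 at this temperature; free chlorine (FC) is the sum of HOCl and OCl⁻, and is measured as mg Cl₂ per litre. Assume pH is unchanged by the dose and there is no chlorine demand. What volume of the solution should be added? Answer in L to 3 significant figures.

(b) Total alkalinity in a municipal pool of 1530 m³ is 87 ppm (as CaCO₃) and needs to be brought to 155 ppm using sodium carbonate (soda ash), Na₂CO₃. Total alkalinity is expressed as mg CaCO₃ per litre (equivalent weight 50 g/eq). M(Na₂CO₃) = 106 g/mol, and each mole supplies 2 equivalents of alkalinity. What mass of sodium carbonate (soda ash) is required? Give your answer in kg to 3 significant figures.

(a) 4.28 L; (b) 110 kg

(a) Volume: 245,000 US gal × 3.785 L/gal = 927,325 L.
(a) [OCl⁻]/[HOCl] = 10^(pH − pKa) = 10^(7.28 − 7.55) = 0.537; fraction as HOCl = 1/(1 + 0.537) = 0.6506.
(a) Free chlorine required for 0.68 ppm HOCl: 0.68 / 0.6506 = 1.045 ppm.
(a) FC to add: 1.045 − 0.3 = 0.7452 mg/L as Cl₂.
(a) Cl₂ equivalent: 0.7452 mg/L × 927,325 L = 691 g.
(a) Product at 14.8% available Cl: 691 / 0.148 = 4669 g.
(a) Volume: 4669 g ÷ 1.09 g/mL = 4284 mL.

(b) Volume: 1530 m³ = 1,530,000 L.
(b) Alkalinity to add: (155 − 87) = 68 mg/L as CaCO₃ × 1,530,000 L = 104,000 g as CaCO₃.
(b) Equivalents: 104,000 g ÷ 50 g/eq = 2081 eq.
(b) Each mole of Na₂CO₃ supplies 2 eq, so 2081 / 2 = 1040 mol.
(b) Mass: 1040 mol × 106 g/mol = 110,300 g.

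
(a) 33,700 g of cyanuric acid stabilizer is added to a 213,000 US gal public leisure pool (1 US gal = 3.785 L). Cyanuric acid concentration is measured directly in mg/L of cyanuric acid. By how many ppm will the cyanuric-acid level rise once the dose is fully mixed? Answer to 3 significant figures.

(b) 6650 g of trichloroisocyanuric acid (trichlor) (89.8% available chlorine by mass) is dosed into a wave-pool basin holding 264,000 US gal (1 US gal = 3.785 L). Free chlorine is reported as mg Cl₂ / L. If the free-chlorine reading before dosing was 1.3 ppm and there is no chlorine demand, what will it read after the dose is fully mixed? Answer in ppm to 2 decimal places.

(a) Volume: 213,000 US gal × 3.785 L/gal = 806,205 L.
(a) Rise: 33,700 g / 806,205 L × 1000 = 41.8 mg/L.

(b) Volume: 264,000 US gal × 3.785 L/gal = 999,240 L.
(b) Available chlorine delivered: 6650 g × 0.898 = 5972 g as Cl₂.
(b) Concentration rise: 5972 g / 999,240 L = 5.976 mg/L = 5.98 ppm.
(b) Final FC: 1.3 + 5.98 = 7.28 ppm.

(a) 41.8 ppm; (b) 7.28 ppm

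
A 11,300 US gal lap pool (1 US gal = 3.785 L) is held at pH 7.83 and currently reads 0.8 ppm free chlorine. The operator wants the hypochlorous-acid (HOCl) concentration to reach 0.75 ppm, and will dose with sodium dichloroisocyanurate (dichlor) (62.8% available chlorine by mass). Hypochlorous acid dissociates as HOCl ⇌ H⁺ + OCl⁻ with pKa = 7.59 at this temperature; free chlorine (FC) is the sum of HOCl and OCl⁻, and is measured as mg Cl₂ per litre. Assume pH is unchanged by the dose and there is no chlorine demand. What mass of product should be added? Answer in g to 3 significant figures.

85.4 g

Volume: 11,300 US gal × 3.785 L/gal = 42,770 L.
[OCl⁻]/[HOCl] = 10^(pH − pKa) = 10^(7.83 − 7.59) = 1.738; fraction as HOCl = 1/(1 + 1.738) = 0.3653.
Free chlorine required for 0.75 ppm HOCl: 0.75 / 0.3653 = 2.053 ppm.
FC to add: 2.053 − 0.8 = 1.253 mg/L as Cl₂.
Cl₂ equivalent: 1.253 mg/L × 42,770 L = 53.61 g.
Product at 62.8% available Cl: 53.61 / 0.628 = 85.36 g.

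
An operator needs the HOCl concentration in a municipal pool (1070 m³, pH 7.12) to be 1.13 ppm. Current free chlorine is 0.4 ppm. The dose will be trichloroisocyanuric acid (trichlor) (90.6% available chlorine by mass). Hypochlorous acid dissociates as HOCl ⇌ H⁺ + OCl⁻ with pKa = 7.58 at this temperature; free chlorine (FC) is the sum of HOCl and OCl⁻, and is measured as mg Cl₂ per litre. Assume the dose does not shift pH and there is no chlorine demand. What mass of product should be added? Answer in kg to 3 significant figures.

Volume: 1070 m³ = 1,070,000 L.
[OCl⁻]/[HOCl] = 10^(pH − pKa) = 10^(7.12 − 7.58) = 0.3467; fraction as HOCl = 1/(1 + 0.3467) = 0.7425.
Free chlorine required for 1.13 ppm HOCl: 1.13 / 0.7425 = 1.522 ppm.
FC to add: 1.522 − 0.4 = 1.122 mg/L as Cl₂.
Cl₂ equivalent: 1.122 mg/L × 1,070,000 L = 1200 g.
Product at 90.6% available Cl: 1200 / 0.906 = 1325 g.

1.32 kg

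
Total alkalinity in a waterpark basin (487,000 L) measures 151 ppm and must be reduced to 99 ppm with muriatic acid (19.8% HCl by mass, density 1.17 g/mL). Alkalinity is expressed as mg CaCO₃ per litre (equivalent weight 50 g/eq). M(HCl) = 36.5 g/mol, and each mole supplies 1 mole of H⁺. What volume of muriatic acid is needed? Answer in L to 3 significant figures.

79.8 L

Alkalinity to neutralize: (151 − 99) = 52 mg/L as CaCO₃ × 487,000 L = 25,320 g as CaCO₃.
Equivalents of H⁺ required: 25,320 ÷ 50 g/eq = 506.5 eq = 506.5 mol HCl.
Mass of HCl: 506.5 × 36.5 = 18,490 g.
Mass of 19.8% solution: 18,490 / 0.198 = 93,370 g.
Volume: 93,370 g ÷ 1.17 g/mL = 79,800 mL.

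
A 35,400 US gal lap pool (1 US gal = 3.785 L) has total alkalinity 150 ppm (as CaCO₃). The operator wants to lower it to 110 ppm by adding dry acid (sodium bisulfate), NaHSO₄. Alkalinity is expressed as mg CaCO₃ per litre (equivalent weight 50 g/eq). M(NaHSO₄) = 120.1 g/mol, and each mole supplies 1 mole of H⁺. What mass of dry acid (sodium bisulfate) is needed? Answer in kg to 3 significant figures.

Volume: 35,400 US gal × 3.785 L/gal = 133,989 L.
Alkalinity to neutralize: (150 − 110) = 40 mg/L as CaCO₃ × 133,989 L = 5360 g as CaCO₃.
Equivalents of H⁺ required: 5360 ÷ 50 g/eq = 107.2 eq = 107.2 mol NaHSO₄.
Mass of NaHSO₄: 107.2 × 120.1 = 12,870 g.

12.9 kg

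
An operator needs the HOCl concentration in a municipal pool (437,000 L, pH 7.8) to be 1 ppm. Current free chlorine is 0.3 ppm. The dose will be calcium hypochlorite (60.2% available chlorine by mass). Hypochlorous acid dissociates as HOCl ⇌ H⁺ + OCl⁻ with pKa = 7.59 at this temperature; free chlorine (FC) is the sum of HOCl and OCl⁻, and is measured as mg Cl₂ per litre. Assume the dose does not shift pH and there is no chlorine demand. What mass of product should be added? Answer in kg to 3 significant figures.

[OCl⁻]/[HOCl] = 10^(pH − pKa) = 10^(7.8 − 7.59) = 1.622; fraction as HOCl = 1/(1 + 1.622) = 0.3814.
Free chlorine required for 1 ppm HOCl: 1 / 0.3814 = 2.622 ppm.
FC to add: 2.622 − 0.3 = 2.322 mg/L as Cl₂.
Cl₂ equivalent: 2.322 mg/L × 437,000 L = 1015 g.
Product at 60.2% available Cl: 1015 / 0.602 = 1685 g.

1.69 kg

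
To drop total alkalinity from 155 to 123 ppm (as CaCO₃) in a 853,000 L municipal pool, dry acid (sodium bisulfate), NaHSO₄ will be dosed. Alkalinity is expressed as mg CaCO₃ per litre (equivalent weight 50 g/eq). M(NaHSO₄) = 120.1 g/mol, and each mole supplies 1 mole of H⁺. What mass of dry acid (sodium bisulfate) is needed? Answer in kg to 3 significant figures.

65.6 kg

Alkalinity to neutralize: (155 − 123) = 32 mg/L as CaCO₃ × 853,000 L = 27,300 g as CaCO₃.
Equivalents of H⁺ required: 27,300 ÷ 50 g/eq = 545.9 eq = 545.9 mol NaHSO₄.
Mass of NaHSO₄: 545.9 × 120.1 = 65,560 g.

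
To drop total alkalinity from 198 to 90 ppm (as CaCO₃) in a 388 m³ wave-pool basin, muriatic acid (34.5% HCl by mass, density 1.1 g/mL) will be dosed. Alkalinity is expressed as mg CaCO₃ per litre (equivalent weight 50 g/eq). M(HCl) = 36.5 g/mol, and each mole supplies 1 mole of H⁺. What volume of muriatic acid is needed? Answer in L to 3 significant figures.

Volume: 388 m³ = 388,000 L.
Alkalinity to neutralize: (198 − 90) = 108 mg/L as CaCO₃ × 388,000 L = 41,900 g as CaCO₃.
Equivalents of H⁺ required: 41,900 ÷ 50 g/eq = 838.1 eq = 838.1 mol HCl.
Mass of HCl: 838.1 × 36.5 = 30,590 g.
Mass of 34.5% solution: 30,590 / 0.345 = 88,670 g.
Volume: 88,670 g ÷ 1.1 g/mL = 80,610 mL.

80.6 L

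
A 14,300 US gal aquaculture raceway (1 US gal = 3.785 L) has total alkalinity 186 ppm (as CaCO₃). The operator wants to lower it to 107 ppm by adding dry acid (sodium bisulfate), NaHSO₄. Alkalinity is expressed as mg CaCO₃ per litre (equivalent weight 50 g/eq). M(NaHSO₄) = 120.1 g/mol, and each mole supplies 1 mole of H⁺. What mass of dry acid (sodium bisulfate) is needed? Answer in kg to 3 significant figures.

Volume: 14,300 US gal × 3.785 L/gal = 54,126 L.
Alkalinity to neutralize: (186 − 107) = 79 mg/L as CaCO₃ × 54,126 L = 4276 g as CaCO₃.
Equivalents of H⁺ required: 4276 ÷ 50 g/eq = 85.52 eq = 85.52 mol NaHSO₄.
Mass of NaHSO₄: 85.52 × 120.1 = 10,270 g.

10.3 kg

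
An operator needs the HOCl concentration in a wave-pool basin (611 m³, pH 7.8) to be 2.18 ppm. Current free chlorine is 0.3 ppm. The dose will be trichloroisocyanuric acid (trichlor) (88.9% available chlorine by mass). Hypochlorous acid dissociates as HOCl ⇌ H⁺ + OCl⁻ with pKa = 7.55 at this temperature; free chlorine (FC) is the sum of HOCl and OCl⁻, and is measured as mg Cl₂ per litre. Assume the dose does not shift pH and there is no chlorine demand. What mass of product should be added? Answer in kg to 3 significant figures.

3.96 kg

Volume: 611 m³ = 611,000 L.
[OCl⁻]/[HOCl] = 10^(pH − pKa) = 10^(7.8 − 7.55) = 1.778; fraction as HOCl = 1/(1 + 1.778) = 0.3599.
Free chlorine required for 2.18 ppm HOCl: 2.18 / 0.3599 = 6.057 ppm.
FC to add: 6.057 − 0.3 = 5.757 mg/L as Cl₂.
Cl₂ equivalent: 5.757 mg/L × 611,000 L = 3517 g.
Product at 88.9% available Cl: 3517 / 0.889 = 3956 g.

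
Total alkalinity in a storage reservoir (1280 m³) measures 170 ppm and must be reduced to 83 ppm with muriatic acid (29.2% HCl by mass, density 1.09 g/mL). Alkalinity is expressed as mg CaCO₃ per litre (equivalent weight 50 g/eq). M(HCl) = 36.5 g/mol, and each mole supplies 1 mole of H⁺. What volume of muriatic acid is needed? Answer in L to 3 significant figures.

Volume: 1280 m³ = 1,280,000 L.
Alkalinity to neutralize: (170 − 83) = 87 mg/L as CaCO₃ × 1,280,000 L = 111,400 g as CaCO₃.
Equivalents of H⁺ required: 111,400 ÷ 50 g/eq = 2227 eq = 2227 mol HCl.
Mass of HCl: 2227 × 36.5 = 81,290 g.
Mass of 29.2% solution: 81,290 / 0.292 = 278,400 g.
Volume: 278,400 g ÷ 1.09 g/mL = 255,400 mL.

255 L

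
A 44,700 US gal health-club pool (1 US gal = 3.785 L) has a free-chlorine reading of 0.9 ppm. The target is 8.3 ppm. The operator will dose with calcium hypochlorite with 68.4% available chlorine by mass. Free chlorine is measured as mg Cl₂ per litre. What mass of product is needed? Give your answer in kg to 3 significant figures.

1.83 kg

Volume: 44,700 US gal × 3.785 L/gal = 169,190 L.
Chlorine deficit: 8.3 − 0.9 = 7.4 ppm = 7.4 mg/L as Cl₂.
Cl₂ equivalent needed: 7.4 mg/L × 169,190 L = 1,252,000 mg = 1252 g.
Product at 68.4% available chlorine: 1252 / 0.684 = 1830 g.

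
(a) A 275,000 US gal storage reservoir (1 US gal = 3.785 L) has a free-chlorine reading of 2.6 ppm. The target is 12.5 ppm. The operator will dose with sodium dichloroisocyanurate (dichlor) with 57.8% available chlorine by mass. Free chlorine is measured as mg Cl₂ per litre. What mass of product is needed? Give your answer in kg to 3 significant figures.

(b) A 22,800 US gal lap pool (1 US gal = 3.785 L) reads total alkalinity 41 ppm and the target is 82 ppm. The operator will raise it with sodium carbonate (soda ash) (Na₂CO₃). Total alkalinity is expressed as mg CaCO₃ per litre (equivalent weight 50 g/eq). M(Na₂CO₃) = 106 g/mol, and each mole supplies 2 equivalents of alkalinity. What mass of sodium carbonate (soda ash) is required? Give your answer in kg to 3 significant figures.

(a) 17.8 kg; (b) 3.75 kg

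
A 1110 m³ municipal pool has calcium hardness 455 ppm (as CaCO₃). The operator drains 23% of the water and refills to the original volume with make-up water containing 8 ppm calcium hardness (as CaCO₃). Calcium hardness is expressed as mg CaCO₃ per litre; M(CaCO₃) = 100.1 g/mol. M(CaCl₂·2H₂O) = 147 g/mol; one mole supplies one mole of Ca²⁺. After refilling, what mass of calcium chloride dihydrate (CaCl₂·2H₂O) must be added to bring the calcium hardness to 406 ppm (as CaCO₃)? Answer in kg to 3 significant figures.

Volume: 1110 m³ = 1,110,000 L.
After draining 23% and refilling: 455 × 0.77 + 8 × 0.23 = 352.19 ppm.
Deficit to target: 406 − 352.19 = 53.81 mg/L.
As CaCO₃: 53.81 mg/L × 1,110,000 L = 59,730 g; ÷ 100.1 = 596.7 mol Ca²⁺.
Mass: 596.7 × 147 = 87,710 g.

87.7 kg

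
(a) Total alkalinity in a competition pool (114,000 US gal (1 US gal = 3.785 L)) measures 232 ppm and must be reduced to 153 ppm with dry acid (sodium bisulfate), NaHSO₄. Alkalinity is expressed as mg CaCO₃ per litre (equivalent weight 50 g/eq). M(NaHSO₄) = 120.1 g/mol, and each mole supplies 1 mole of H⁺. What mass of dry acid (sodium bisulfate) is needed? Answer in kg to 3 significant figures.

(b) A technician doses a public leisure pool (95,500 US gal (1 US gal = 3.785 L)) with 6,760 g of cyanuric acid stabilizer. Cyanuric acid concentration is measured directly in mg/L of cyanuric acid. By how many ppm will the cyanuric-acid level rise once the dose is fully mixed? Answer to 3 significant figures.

(a) 81.9 kg; (b) 18.7 ppm

(a) Volume: 114,000 US gal × 3.785 L/gal = 431,490 L.
(a) Alkalinity to neutralize: (232 − 153) = 79 mg/L as CaCO₃ × 431,490 L = 34,090 g as CaCO₃.
(a) Equivalents of H⁺ required: 34,090 ÷ 50 g/eq = 681.8 eq = 681.8 mol NaHSO₄.
(a) Mass of NaHSO₄: 681.8 × 120.1 = 81,880 g.

(b) Volume: 95,500 US gal × 3.785 L/gal = 361,468 L.
(b) Rise: 6,760 g / 361,468 L × 1000 = 18.7 mg/L.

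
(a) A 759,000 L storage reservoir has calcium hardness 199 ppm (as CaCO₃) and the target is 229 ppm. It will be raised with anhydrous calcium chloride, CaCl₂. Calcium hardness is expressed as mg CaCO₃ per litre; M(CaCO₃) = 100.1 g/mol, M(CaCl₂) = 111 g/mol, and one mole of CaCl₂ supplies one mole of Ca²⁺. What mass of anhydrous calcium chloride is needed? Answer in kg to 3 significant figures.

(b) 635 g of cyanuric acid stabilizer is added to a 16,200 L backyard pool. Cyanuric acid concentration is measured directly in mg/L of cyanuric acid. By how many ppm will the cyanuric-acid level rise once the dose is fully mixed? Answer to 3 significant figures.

(a) Hardness to add: (229 − 199) = 30 mg/L as CaCO₃ × 759,000 L = 22,770 g as CaCO₃.
(a) Moles of Ca²⁺ (1 mol Ca²⁺ ≡ 1 mol CaCO₃): 22,770 / 100.1 g/mol = 227.5 mol.
(a) Mass of CaCl₂: 227.5 × 111 = 25,250 g.

(b) Rise: 635 g / 16,200 L × 1000 = 39.2 mg/L.

(a) 25.2 kg; (b) 39.2 ppm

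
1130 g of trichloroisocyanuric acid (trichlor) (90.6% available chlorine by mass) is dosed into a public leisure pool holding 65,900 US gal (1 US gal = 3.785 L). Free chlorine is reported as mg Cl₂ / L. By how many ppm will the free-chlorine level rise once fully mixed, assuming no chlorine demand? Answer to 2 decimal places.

4.10 ppm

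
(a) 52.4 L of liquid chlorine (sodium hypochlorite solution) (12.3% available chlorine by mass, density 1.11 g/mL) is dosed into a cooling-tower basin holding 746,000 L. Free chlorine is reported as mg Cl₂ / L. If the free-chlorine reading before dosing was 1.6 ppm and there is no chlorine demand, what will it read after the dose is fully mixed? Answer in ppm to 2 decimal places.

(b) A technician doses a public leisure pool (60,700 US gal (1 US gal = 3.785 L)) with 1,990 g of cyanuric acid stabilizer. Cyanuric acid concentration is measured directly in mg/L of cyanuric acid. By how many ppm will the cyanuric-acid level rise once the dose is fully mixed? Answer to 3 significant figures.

(a) 11.19 ppm; (b) 8.66 ppm

(a) Mass of solution: 52.4 L × 1000 mL/L × 1.11 g/mL = 58,160 g.
(a) Available chlorine delivered: 58,160 g × 0.123 = 7154 g as Cl₂.
(a) Concentration rise: 7154 g / 746,000 L = 9.59 mg/L = 9.59 ppm.
(a) Final FC: 1.6 + 9.59 = 11.19 ppm.

(b) Volume: 60,700 US gal × 3.785 L/gal = 229,750 L.
(b) Rise: 1,990 g / 229,750 L × 1000 = 8.662 mg/L.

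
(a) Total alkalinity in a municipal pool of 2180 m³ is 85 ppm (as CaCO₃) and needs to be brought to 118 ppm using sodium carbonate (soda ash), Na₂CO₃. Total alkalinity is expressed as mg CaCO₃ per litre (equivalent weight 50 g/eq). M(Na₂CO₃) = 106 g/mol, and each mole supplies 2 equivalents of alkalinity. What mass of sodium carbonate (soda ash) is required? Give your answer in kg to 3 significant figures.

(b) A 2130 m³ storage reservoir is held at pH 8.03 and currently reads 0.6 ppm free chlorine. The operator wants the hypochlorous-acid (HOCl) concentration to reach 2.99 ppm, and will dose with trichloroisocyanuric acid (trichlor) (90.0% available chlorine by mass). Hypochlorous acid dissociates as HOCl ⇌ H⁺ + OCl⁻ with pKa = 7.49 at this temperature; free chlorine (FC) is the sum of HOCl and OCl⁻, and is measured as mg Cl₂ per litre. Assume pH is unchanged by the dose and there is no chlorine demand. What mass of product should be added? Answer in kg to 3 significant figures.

(a) Volume: 2180 m³ = 2,180,000 L.
(a) Alkalinity to add: (118 − 85) = 33 mg/L as CaCO₃ × 2,180,000 L = 71,940 g as CaCO₃.
(a) Equivalents: 71,940 g ÷ 50 g/eq = 1439 eq.
(a) Each mole of Na₂CO₃ supplies 2 eq, so 1439 / 2 = 719.4 mol.
(a) Mass: 719.4 mol × 106 g/mol = 76,260 g.

(b) Volume: 2130 m³ = 2,130,000 L.
(b) [OCl⁻]/[HOCl] = 10^(pH − pKa) = 10^(8.03 − 7.49) = 3.467; fraction as HOCl = 1/(1 + 3.467) = 0.2238.
(b) Free chlorine required for 2.99 ppm HOCl: 2.99 / 0.2238 = 13.36 ppm.
(b) FC to add: 13.36 − 0.6 = 12.76 mg/L as Cl₂.
(b) Cl₂ equivalent: 12.76 mg/L × 2,130,000 L = 27,170 g.
(b) Product at 90.0% available Cl: 27,170 / 0.9 = 30,190 g.

(a) 76.3 kg; (b) 30.2 kg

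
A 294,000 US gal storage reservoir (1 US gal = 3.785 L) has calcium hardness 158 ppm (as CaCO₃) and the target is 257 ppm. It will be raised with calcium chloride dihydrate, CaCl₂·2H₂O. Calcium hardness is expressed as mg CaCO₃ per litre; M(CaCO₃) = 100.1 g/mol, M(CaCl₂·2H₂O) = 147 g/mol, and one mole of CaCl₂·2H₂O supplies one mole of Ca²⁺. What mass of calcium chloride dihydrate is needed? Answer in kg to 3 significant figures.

Volume: 294,000 US gal × 3.785 L/gal = 1,112,790 L.
Hardness to add: (257 − 158) = 99 mg/L as CaCO₃ × 1,112,790 L = 110,200 g as CaCO₃.
Moles of Ca²⁺ (1 mol Ca²⁺ ≡ 1 mol CaCO₃): 110,200 / 100.1 g/mol = 1101 mol.
Mass of CaCl₂·2H₂O: 1101 × 147 = 161,800 g.

162 kg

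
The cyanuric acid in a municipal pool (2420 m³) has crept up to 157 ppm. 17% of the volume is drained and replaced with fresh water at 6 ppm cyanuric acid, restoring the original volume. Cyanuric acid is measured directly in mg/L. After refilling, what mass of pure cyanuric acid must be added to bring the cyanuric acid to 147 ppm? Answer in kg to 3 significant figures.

37.9 kg

Volume: 2420 m³ = 2,420,000 L.
After draining 17% and refilling: 157 × 0.83 + 6 × 0.17 = 131.33 ppm.
Deficit to target: 147 − 131.33 = 15.67 mg/L.
Mass: 15.67 mg/L × 2,420,000 L = 37,920 g cyanuric acid.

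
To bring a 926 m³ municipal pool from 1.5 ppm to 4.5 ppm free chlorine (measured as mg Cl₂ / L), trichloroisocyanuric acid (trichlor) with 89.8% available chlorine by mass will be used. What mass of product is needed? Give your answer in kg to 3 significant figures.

3.09 kg

Volume: 926 m³ = 926,000 L.
Chlorine deficit: 4.5 − 1.5 = 3 ppm = 3 mg/L as Cl₂.
Cl₂ equivalent needed: 3 mg/L × 926,000 L = 2,778,000 mg = 2778 g.
Product at 89.8% available chlorine: 2778 / 0.898 = 3094 g.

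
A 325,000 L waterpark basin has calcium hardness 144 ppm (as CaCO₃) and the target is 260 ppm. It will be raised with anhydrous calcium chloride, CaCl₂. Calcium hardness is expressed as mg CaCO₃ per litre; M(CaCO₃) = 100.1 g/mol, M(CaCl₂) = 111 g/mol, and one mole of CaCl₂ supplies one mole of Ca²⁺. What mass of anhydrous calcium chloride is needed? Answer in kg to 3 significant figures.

Hardness to add: (260 − 144) = 116 mg/L as CaCO₃ × 325,000 L = 37,700 g as CaCO₃.
Moles of Ca²⁺ (1 mol Ca²⁺ ≡ 1 mol CaCO₃): 37,700 / 100.1 g/mol = 376.6 mol.
Mass of CaCl₂: 376.6 × 111 = 41,810 g.

41.8 kg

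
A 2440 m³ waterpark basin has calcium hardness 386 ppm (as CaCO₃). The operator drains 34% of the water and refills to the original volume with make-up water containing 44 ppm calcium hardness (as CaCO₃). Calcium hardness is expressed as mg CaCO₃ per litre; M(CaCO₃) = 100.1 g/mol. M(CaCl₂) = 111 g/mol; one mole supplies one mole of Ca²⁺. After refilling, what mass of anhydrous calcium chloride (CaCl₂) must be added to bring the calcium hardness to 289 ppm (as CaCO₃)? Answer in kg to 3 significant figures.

Volume: 2440 m³ = 2,440,000 L.
After draining 34% and refilling: 386 × 0.66 + 44 × 0.34 = 269.72 ppm.
Deficit to target: 289 − 269.72 = 19.28 mg/L.
As CaCO₃: 19.28 mg/L × 2,440,000 L = 47,040 g; ÷ 100.1 = 470 mol Ca²⁺.
Mass: 470 × 111 = 52,170 g.

52.2 kg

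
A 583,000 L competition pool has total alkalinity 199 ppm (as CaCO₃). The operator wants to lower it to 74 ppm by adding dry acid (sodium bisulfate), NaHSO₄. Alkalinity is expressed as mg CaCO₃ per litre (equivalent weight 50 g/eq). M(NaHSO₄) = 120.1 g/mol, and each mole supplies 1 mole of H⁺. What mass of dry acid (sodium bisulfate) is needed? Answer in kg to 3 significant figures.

175 kg

Alkalinity to neutralize: (199 − 74) = 125 mg/L as CaCO₃ × 583,000 L = 72,880 g as CaCO₃.
Equivalents of H⁺ required: 72,880 ÷ 50 g/eq = 1458 eq = 1458 mol NaHSO₄.
Mass of NaHSO₄: 1458 × 120.1 = 175,000 g.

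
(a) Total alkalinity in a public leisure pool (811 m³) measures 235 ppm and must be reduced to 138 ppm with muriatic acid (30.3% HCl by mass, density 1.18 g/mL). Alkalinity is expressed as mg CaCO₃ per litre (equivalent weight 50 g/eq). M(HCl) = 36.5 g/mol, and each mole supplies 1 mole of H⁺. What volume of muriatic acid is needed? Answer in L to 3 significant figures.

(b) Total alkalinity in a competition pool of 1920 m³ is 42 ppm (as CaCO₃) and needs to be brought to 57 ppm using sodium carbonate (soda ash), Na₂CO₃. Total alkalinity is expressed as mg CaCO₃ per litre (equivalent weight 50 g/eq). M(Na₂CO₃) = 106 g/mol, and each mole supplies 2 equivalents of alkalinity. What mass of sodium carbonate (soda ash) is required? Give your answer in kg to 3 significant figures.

(a) Volume: 811 m³ = 811,000 L.
(a) Alkalinity to neutralize: (235 − 138) = 97 mg/L as CaCO₃ × 811,000 L = 78,670 g as CaCO₃.
(a) Equivalents of H⁺ required: 78,670 ÷ 50 g/eq = 1573 eq = 1573 mol HCl.
(a) Mass of HCl: 1573 × 36.5 = 57,430 g.
(a) Mass of 30.3% solution: 57,430 / 0.303 = 189,500 g.
(a) Volume: 189,500 g ÷ 1.18 g/mL = 160,600 mL.

(b) Volume: 1920 m³ = 1,920,000 L.
(b) Alkalinity to add: (57 − 42) = 15 mg/L as CaCO₃ × 1,920,000 L = 28,800 g as CaCO₃.
(b) Equivalents: 28,800 g ÷ 50 g/eq = 576 eq.
(b) Each mole of Na₂CO₃ supplies 2 eq, so 576 / 2 = 288 mol.
(b) Mass: 288 mol × 106 g/mol = 30,530 g.

(a) 161 L; (b) 30.5 kg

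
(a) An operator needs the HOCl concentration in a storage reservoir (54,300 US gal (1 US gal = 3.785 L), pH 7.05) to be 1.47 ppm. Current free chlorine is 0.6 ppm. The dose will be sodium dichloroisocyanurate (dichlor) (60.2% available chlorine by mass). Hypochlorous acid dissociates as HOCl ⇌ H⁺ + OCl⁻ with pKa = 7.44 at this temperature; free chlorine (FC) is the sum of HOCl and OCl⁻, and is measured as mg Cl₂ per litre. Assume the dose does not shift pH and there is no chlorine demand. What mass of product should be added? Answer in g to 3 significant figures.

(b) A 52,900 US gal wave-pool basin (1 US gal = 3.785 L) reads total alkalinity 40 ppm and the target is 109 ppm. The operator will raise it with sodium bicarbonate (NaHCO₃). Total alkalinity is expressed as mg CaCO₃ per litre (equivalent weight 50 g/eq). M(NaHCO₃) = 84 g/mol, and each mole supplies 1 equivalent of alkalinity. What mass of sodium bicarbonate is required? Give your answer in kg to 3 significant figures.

(a) 501 g; (b) 23.2 kg

(a) Volume: 54,300 US gal × 3.785 L/gal = 205,526 L.
(a) [OCl⁻]/[HOCl] = 10^(pH − pKa) = 10^(7.05 − 7.44) = 0.4074; fraction as HOCl = 1/(1 + 0.4074) = 0.7105.
(a) Free chlorine required for 1.47 ppm HOCl: 1.47 / 0.7105 = 2.069 ppm.
(a) FC to add: 2.069 − 0.6 = 1.469 mg/L as Cl₂.
(a) Cl₂ equivalent: 1.469 mg/L × 205,526 L = 301.9 g.
(a) Product at 60.2% available Cl: 301.9 / 0.602 = 501.5 g.

(b) Volume: 52,900 US gal × 3.785 L/gal = 200,226 L.
(b) Alkalinity to add: (109 − 40) = 69 mg/L as CaCO₃ × 200,226 L = 13,820 g as CaCO₃.
(b) Equivalents: 13,820 g ÷ 50 g/eq = 276.3 eq.
(b) NaHCO₃ supplies 1 eq per mole → 276.3 mol.
(b) Mass: 276.3 mol × 84 g/mol = 23,210 g.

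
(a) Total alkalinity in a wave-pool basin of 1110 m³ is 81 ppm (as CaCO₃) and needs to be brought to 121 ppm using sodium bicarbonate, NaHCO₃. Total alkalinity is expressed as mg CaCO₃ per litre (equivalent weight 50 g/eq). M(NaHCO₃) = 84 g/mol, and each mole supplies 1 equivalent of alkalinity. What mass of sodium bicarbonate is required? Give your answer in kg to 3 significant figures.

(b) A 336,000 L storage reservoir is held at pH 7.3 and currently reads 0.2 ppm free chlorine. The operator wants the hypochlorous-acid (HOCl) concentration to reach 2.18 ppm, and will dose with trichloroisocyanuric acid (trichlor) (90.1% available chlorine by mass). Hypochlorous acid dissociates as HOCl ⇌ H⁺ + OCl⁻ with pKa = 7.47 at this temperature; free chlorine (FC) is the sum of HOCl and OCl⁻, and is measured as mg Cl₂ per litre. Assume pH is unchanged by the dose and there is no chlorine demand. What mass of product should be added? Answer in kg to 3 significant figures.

(a) Volume: 1110 m³ = 1,110,000 L.
(a) Alkalinity to add: (121 − 81) = 40 mg/L as CaCO₃ × 1,110,000 L = 44,400 g as CaCO₃.
(a) Equivalents: 44,400 g ÷ 50 g/eq = 888 eq.
(a) NaHCO₃ supplies 1 eq per mole → 888 mol.
(a) Mass: 888 mol × 84 g/mol = 74,590 g.

(b) [OCl⁻]/[HOCl] = 10^(pH − pKa) = 10^(7.3 − 7.47) = 0.6761; fraction as HOCl = 1/(1 + 0.6761) = 0.5966.
(b) Free chlorine required for 2.18 ppm HOCl: 2.18 / 0.5966 = 3.654 ppm.
(b) FC to add: 3.654 − 0.2 = 3.454 mg/L as Cl₂.
(b) Cl₂ equivalent: 3.454 mg/L × 336,000 L = 1160 g.
(b) Product at 90.1% available Cl: 1160 / 0.901 = 1288 g.

(a) 74.6 kg; (b) 1.29 kg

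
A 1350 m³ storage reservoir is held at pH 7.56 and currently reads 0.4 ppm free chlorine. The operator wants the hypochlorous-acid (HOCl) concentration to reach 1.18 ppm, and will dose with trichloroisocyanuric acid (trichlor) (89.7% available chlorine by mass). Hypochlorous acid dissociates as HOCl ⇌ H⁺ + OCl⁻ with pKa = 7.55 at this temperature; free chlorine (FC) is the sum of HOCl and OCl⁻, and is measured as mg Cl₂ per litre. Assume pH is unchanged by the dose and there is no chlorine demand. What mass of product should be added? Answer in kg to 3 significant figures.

Volume: 1350 m³ = 1,350,000 L.
[OCl⁻]/[HOCl] = 10^(pH − pKa) = 10^(7.56 − 7.55) = 1.023; fraction as HOCl = 1/(1 + 1.023) = 0.4942.
Free chlorine required for 1.18 ppm HOCl: 1.18 / 0.4942 = 2.387 ppm.
FC to add: 2.387 − 0.4 = 1.987 mg/L as Cl₂.
Cl₂ equivalent: 1.987 mg/L × 1,350,000 L = 2683 g.
Product at 89.7% available Cl: 2683 / 0.897 = 2991 g.

2.99 kg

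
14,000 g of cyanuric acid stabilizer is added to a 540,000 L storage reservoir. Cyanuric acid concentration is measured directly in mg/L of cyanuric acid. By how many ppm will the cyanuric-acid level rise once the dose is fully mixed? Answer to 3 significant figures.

25.9 ppm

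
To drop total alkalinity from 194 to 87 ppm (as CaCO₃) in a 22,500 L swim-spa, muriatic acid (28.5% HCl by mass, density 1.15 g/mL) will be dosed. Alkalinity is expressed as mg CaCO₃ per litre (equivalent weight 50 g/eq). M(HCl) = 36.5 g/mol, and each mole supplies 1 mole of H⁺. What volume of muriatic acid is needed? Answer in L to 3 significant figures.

5.36 L

Alkalinity to neutralize: (194 − 87) = 107 mg/L as CaCO₃ × 22,500 L = 2408 g as CaCO₃.
Equivalents of H⁺ required: 2408 ÷ 50 g/eq = 48.15 eq = 48.15 mol HCl.
Mass of HCl: 48.15 × 36.5 = 1757 g.
Mass of 28.5% solution: 1757 / 0.285 = 6167 g.
Volume: 6167 g ÷ 1.15 g/mL = 5362 mL.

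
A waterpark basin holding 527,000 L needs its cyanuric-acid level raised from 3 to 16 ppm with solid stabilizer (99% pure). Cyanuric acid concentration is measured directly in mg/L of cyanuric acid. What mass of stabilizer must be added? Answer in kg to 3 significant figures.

6.92 kg

CYA to add: (16 − 3) = 13 mg/L × 527,000 L = 6851 g cyanuric acid.
At 99% purity: 6851 / 0.99 = 6920 g product.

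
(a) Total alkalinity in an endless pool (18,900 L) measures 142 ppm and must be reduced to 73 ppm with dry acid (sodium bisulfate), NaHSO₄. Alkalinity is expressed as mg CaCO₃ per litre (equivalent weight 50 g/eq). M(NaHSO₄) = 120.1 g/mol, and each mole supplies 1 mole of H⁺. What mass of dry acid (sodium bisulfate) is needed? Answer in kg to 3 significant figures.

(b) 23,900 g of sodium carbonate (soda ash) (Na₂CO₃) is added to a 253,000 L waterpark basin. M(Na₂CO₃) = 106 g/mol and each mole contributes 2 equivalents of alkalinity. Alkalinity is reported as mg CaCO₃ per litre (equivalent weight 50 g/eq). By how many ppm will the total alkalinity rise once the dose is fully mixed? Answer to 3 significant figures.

(a) 3.13 kg; (b) 89.1 ppm

(a) Alkalinity to neutralize: (142 − 73) = 69 mg/L as CaCO₃ × 18,900 L = 1304 g as CaCO₃.
(a) Equivalents of H⁺ required: 1304 ÷ 50 g/eq = 26.08 eq = 26.08 mol NaHSO₄.
(a) Mass of NaHSO₄: 26.08 × 120.1 = 3132 g.

(b) Moles of Na₂CO₃: 23,900 g ÷ 106 g/mol = 225.5 mol → 450.9 eq of alkalinity.
(b) As CaCO₃: 450.9 eq × 50 g/eq = 22,550 g.
(b) Rise: 22,550 g / 253,000 L × 1000 = 89.12 mg/L.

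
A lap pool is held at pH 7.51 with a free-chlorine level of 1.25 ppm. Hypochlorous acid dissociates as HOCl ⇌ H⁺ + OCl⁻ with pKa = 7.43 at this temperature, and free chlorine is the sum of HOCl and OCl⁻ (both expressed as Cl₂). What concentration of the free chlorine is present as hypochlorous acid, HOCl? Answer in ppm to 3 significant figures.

0.568 ppm

[OCl⁻]/[HOCl] = 10^(pH − pKa) = 10^(7.51 − 7.43) = 10^0.08 = 1.202.
Fraction as HOCl = 1 / (1 + 1.202) = 0.4541.
HOCl = 0.4541 × 1.25 ppm = 0.5676 ppm.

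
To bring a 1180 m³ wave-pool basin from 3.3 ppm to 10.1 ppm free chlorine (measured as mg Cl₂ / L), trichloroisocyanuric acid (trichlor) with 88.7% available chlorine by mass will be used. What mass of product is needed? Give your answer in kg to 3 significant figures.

9.05 kg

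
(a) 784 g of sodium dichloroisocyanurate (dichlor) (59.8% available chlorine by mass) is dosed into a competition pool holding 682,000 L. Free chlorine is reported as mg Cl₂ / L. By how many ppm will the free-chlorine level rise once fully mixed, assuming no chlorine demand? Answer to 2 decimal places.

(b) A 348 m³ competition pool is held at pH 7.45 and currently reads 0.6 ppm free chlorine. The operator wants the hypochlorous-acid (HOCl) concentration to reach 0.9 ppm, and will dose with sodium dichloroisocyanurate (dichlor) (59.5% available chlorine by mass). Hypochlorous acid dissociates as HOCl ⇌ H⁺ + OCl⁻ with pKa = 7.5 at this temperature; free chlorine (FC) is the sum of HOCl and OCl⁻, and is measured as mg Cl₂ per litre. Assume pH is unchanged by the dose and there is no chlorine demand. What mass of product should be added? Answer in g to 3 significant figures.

(a) 0.69 ppm; (b) 645 g

(a) Available chlorine delivered: 784 g × 0.598 = 468.8 g as Cl₂.
(a) Concentration rise: 468.8 g / 682,000 L = 0.6874 mg/L = 0.69 ppm.

(b) Volume: 348 m³ = 348,000 L.
(b) [OCl⁻]/[HOCl] = 10^(pH − pKa) = 10^(7.45 − 7.5) = 0.8913; fraction as HOCl = 1/(1 + 0.8913) = 0.5288.
(b) Free chlorine required for 0.9 ppm HOCl: 0.9 / 0.5288 = 1.702 ppm.
(b) FC to add: 1.702 − 0.6 = 1.102 mg/L as Cl₂.
(b) Cl₂ equivalent: 1.102 mg/L × 348,000 L = 383.5 g.
(b) Product at 59.5% available Cl: 383.5 / 0.595 = 644.6 g.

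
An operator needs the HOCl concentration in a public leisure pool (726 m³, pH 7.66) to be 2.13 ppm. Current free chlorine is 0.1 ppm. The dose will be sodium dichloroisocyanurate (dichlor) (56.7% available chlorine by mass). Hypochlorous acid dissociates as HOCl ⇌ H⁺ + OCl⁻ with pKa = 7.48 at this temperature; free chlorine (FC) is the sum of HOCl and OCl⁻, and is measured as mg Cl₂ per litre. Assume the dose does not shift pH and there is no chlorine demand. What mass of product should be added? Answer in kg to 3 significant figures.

6.73 kg

Volume: 726 m³ = 726,000 L.
[OCl⁻]/[HOCl] = 10^(pH − pKa) = 10^(7.66 − 7.48) = 1.514; fraction as HOCl = 1/(1 + 1.514) = 0.3978.
Free chlorine required for 2.13 ppm HOCl: 2.13 / 0.3978 = 5.354 ppm.
FC to add: 5.354 − 0.1 = 5.254 mg/L as Cl₂.
Cl₂ equivalent: 5.254 mg/L × 726,000 L = 3814 g.
Product at 56.7% available Cl: 3814 / 0.567 = 6727 g.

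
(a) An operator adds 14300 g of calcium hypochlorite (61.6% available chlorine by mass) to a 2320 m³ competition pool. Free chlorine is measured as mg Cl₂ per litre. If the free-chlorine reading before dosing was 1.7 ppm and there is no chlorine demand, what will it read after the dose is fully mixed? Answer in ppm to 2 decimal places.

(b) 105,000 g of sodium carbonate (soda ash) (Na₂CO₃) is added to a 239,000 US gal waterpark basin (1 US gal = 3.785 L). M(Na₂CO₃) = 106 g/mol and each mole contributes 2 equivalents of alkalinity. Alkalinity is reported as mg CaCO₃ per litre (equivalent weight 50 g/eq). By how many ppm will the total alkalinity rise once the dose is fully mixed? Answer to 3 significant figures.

(a) 5.50 ppm; (b) 110 ppm

(a) Volume: 2320 m³ = 2,320,000 L.
(a) Available chlorine delivered: 14,300 g × 0.616 = 8809 g as Cl₂.
(a) Concentration rise: 8809 g / 2,320,000 L = 3.797 mg/L = 3.80 ppm.
(a) Final FC: 1.7 + 3.80 = 5.50 ppm.

(b) Volume: 239,000 US gal × 3.785 L/gal = 904,615 L.
(b) Moles of Na₂CO₃: 105,000 g ÷ 106 g/mol = 990.6 mol → 1981 eq of alkalinity.
(b) As CaCO₃: 1981 eq × 50 g/eq = 99,060 g.
(b) Rise: 99,060 g / 904,615 L × 1000 = 109.5 mg/L.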